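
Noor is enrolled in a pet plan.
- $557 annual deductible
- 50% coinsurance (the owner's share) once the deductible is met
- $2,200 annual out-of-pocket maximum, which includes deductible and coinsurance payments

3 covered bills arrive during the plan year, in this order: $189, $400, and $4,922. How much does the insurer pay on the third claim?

Claim 1 — $189: all of it applies to the deductible. Owner owes $189 (running OOP $189). Plan pays $189 − $189 = $0.
Claim 2 — $400: $368 to deductible, leaving $32; 50% of $32 = $16. Owner owes $384 (running OOP $573). Plan pays $400 − $384 = $16.
Claim 3 — $4,922: deductible already satisfied, so owner's share is 50% × $4,922 = $2,461. That would push OOP to $3,034, over the $2,200 cap, so owner pays $2,200 − $573 = $1,627. Insurer: $4,922 − $1,627 = $3,295.

$3,295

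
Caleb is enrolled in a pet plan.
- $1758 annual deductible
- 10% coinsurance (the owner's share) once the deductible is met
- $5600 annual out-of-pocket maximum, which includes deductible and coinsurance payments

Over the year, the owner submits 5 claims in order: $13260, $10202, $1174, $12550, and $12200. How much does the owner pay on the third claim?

Bill 1, $13260: deductible takes $1758, $11502 remains; 10% of $11502 = $1150.20. Cost to owner: $2908.20. OOP to date $2908.20.
Bill 2, $10202: deductible met; 10% of $10202 = $1020.20. Owner owes $1020.20 (running OOP $3928.40).
Bill 3, $1174: deductible already satisfied, so owner's share is 10% × $1174 = $117.40. Cost to owner: $117.40. OOP to date $4045.80.

$117.40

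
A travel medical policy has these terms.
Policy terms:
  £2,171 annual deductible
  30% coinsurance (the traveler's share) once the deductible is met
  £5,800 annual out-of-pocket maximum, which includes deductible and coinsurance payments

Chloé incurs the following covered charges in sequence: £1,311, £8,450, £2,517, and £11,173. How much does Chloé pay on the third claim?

Bill 1, £1,311: entire amount goes to the deductible. Cost to traveler: £1,311. OOP to date £1,311.
Bill 2, £8,450: £860 to deductible, leaving £7,590; coinsurance £7,590 × 30% = £2,277. Traveler pays £3,137; OOP now £4,448.
Bill 3, £2,517: 30% coinsurance on £2,517 = £755.10. Cost to traveler: £755.10. OOP to date £5,203.10.

£755.10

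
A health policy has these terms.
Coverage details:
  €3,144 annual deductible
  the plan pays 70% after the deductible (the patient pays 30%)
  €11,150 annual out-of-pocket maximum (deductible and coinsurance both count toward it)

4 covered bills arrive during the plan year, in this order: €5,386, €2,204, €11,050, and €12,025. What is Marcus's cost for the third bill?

€3,315

#1 (€5,386): deductible takes €3,144, €2,242 remains; 30% of €2,242 = €672.60. Patient owes €3,816.60 (running OOP €3,816.60).
#2 (€2,204): deductible met; 30% of €2,204 = €661.20. Patient owes €661.20 (running OOP €4,477.80).
#3 (€11,050): deductible met; 30% of €11,050 = €3,315. Patient pays €3,315; OOP now €7,792.80.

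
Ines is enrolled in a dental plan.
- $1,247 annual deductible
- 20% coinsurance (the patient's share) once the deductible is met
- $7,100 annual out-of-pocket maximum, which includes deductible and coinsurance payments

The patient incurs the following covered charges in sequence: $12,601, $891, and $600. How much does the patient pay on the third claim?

$120

Claim 1 — $12,601: $1,247 finishes the deductible; $11,354 goes to coinsurance; coinsurance $11,354 × 20% = $2,270.80. Patient pays $3,517.80; OOP now $3,517.80.
Claim 2 — $891: 20% coinsurance on $891 = $178.20. Patient owes $178.20 (running OOP $3,696).
Claim 3 — $600: 20% coinsurance on $600 = $120. Patient owes $120 (running OOP $3,816).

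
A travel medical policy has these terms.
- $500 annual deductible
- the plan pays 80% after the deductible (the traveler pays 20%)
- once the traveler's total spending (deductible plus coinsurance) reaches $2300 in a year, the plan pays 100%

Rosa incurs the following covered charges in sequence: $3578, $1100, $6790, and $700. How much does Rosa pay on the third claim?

#1 ($3578): $500 to deductible, leaving $3078; coinsurance $3078 × 20% = $615.60. Traveler owes $1115.60 (running OOP $1115.60).
#2 ($1100): deductible met; 20% of $1100 = $220. Cost to traveler: $220. OOP to date $1335.60.
#3 ($6790): deductible met; 20% of $6790 = $1358. That would push OOP to $2693.60, over the $2300 cap, so traveler pays $2300 − $1335.60 = $964.40.

$964.40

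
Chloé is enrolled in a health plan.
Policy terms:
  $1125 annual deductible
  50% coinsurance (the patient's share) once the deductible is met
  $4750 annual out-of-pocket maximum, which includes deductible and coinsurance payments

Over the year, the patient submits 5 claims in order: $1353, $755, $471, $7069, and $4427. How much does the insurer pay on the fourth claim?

Claim 1 — $1353: $1125 to deductible, leaving $228; 50% of $228 = $114. Patient owes $1239 (running OOP $1239). Insurer: $1353 − $1239 = $114.
Claim 2 — $755: deductible met; 50% of $755 = $377.50. Cost to patient: $377.50. OOP to date $1616.50. Insurer: $755 − $377.50 = $377.50.
Claim 3 — $471: deductible met; 50% of $471 = $235.50. Patient owes $235.50 (running OOP $1852). Insurer: $471 − $235.50 = $235.50.
Claim 4 — $7069: deductible met; 50% of $7069 = $3534.50. Adding that to $1852 gives $5386.50, past the $4750 cap; patient pays only $4750 − $1852 = $2898. Plan pays $7069 − $2898 = $4171.

$4171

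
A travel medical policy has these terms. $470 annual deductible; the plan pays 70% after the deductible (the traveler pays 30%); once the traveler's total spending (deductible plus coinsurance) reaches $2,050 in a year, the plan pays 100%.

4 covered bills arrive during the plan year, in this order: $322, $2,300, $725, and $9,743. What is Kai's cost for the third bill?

$217.50

Claim 1 ($322): all of it applies to the deductible. Cost to traveler: $322. OOP to date $322.
Claim 2 ($2,300): $148 finishes the deductible; $2,152 goes to coinsurance; 30% of $2,152 = $645.60. Traveler owes $793.60 (running OOP $1,115.60).
Claim 3 ($725): deductible already satisfied, so traveler's share is 30% × $725 = $217.50. Traveler owes $217.50 (running OOP $1,333.10).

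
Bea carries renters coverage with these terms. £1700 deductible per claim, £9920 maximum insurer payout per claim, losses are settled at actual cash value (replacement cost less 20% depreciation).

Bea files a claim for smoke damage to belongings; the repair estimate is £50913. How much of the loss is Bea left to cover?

Depreciate 20%: the covered value is £50913 × 0.8 = £40730.40.
After the deductible, £40730.40 − £1700 = £39030.40 remains.
Since £39030.40 > £9920, the payout is capped at £9920.
Out of pocket: £50913 − £9920 = £40993.

£40993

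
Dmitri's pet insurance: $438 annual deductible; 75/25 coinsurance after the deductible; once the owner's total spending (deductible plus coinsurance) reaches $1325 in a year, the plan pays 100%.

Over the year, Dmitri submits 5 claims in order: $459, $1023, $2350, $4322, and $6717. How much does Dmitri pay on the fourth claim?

Claim 1 ($459): $438 finishes the deductible; $21 goes to coinsurance; 25% of $21 = $5.25. Owner pays $443.25; OOP now $443.25.
Claim 2 ($1023): deductible met; 25% of $1023 = $255.75. Owner owes $255.75 (running OOP $699).
Claim 3 ($2350): 25% coinsurance on $2350 = $587.50. Owner pays $587.50; OOP now $1286.50.
Claim 4 ($4322): deductible already satisfied, so owner's share is 25% × $4322 = $1080.50. Adding that to $1286.50 gives $2367, past the $1325 cap; owner pays only $1325 − $1286.50 = $38.50.

$38.50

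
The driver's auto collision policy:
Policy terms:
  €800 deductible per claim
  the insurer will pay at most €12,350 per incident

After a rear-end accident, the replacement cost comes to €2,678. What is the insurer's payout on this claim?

€1,878

Subtract the deductible: €2,678 − €800 = €1,878.
€1,878 ≤ €12,350, so the limit doesn't bind; insurer pays €1,878.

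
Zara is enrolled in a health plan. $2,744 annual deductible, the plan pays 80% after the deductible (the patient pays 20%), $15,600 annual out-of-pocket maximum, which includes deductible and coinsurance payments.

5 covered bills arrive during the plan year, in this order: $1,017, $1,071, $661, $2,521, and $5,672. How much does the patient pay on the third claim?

#1 ($1,017): fully absorbed by the deductible. Patient owes $1,017 (running OOP $1,017).
#2 ($1,071): all of it applies to the deductible. Patient owes $1,071 (running OOP $2,088).
#3 ($661): deductible takes $656, $5 remains; 20% of $5 = $1. Cost to patient: $657. OOP to date $2,745.

$657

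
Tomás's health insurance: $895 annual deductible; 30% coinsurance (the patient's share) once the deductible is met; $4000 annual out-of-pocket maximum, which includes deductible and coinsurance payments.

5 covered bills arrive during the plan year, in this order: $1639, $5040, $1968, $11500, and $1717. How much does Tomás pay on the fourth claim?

Claim 1 ($1639): deductible takes $895, $744 remains; patient's 30% is $223.20. Cost to patient: $1118.20. OOP to date $1118.20.
Claim 2 ($5040): deductible met; 30% of $5040 = $1512. Patient owes $1512 (running OOP $2630.20).
Claim 3 ($1968): deductible already satisfied, so patient's share is 30% × $1968 = $590.40. Cost to patient: $590.40. OOP to date $3220.60.
Claim 4 ($11500): deductible met; 30% of $11500 = $3450. OOP would hit $6670.60 > $4000, so the cap limits the patient to $4000 − $3220.60 = $779.40.

$779.40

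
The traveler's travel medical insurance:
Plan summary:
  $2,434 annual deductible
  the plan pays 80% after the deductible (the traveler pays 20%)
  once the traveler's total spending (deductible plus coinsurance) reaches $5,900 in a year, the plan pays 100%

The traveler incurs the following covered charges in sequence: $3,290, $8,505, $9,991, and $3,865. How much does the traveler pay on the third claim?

Claim 1 ($3,290): $2,434 finishes the deductible; $856 goes to coinsurance; coinsurance $856 × 20% = $171.20. Traveler pays $2,605.20; OOP now $2,605.20.
Claim 2 ($8,505): deductible already satisfied, so traveler's share is 20% × $8,505 = $1,701. Traveler owes $1,701 (running OOP $4,306.20).
Claim 3 ($9,991): deductible already satisfied, so traveler's share is 20% × $9,991 = $1,998.20. Adding that to $4,306.20 gives $6,304.40, past the $5,900 cap; traveler pays only $5,900 − $4,306.20 = $1,593.80.

$1,593.80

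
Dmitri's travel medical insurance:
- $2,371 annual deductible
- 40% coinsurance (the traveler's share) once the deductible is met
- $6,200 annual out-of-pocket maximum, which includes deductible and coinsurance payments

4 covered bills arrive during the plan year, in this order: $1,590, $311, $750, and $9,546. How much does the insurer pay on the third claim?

Bill 1, $1,590: entire amount goes to the deductible. Traveler owes $1,590 (running OOP $1,590). Plan pays $1,590 − $1,590 = $0.
Bill 2, $311: fully absorbed by the deductible. Cost to traveler: $311. OOP to date $1,901. Plan pays $311 − $311 = $0.
Bill 3, $750: deductible takes $470, $280 remains; coinsurance $280 × 40% = $112. Traveler pays $582; OOP now $2,483. Insurer: $750 − $582 = $168.

$168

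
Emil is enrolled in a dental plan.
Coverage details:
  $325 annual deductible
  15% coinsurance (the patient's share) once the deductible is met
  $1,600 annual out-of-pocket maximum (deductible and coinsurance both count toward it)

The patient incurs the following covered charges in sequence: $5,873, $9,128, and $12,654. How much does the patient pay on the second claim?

Claim 1 — $5,873: $325 to deductible, leaving $5,548; patient's 15% is $832.20. Patient owes $1,157.20 (running OOP $1,157.20).
Claim 2 — $9,128: deductible already satisfied, so patient's share is 15% × $9,128 = $1,369.20. OOP would hit $2,526.40 > $1,600, so the cap limits the patient to $1,600 − $1,157.20 = $442.80.

$442.80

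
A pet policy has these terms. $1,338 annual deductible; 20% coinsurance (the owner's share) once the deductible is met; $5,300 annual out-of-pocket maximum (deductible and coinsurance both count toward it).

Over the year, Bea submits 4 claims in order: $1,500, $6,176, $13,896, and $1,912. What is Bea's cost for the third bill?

$2,694.40

Claim 1 — $1,500: deductible takes $1,338, $162 remains; owner's 20% is $32.40. Cost to owner: $1,370.40. OOP to date $1,370.40.
Claim 2 — $6,176: deductible already satisfied, so owner's share is 20% × $6,176 = $1,235.20. Owner pays $1,235.20; OOP now $2,605.60.
Claim 3 — $13,896: deductible already satisfied, so owner's share is 20% × $13,896 = $2,779.20. OOP would hit $5,384.80 > $5,300, so the cap limits the owner to $5,300 − $2,605.60 = $2,694.40.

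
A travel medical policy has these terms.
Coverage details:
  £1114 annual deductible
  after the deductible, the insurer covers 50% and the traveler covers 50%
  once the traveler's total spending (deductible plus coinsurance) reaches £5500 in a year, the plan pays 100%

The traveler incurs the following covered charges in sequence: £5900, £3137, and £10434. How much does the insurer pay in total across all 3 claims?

Claim 1 — £5900: £1114 finishes the deductible; £4786 goes to coinsurance; 50% of £4786 = £2393. Traveler pays £3507; OOP now £3507. Plan pays £5900 − £3507 = £2393.
Claim 2 — £3137: deductible already satisfied, so traveler's share is 50% × £3137 = £1568.50. Traveler owes £1568.50 (running OOP £5075.50). Insurer: £3137 − £1568.50 = £1568.50.
Claim 3 — £10434: 50% coinsurance on £10434 = £5217. OOP would hit £10292.50 > £5500, so the cap limits the traveler to £5500 − £5075.50 = £424.50. Insurer: £10434 − £424.50 = £10009.50.
Insurer total = bills − traveler's total = £19471 − £5500 = £13971.

£13971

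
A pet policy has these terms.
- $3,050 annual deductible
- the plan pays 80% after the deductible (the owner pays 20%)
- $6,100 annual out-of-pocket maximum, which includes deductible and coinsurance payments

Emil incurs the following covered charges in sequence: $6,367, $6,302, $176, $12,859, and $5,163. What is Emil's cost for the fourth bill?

$1,091

#1 ($6,367): deductible takes $3,050, $3,317 remains; owner's 20% is $663.40. Owner pays $3,713.40; OOP now $3,713.40.
#2 ($6,302): deductible already satisfied, so owner's share is 20% × $6,302 = $1,260.40. Owner owes $1,260.40 (running OOP $4,973.80).
#3 ($176): deductible met; 20% of $176 = $35.20. Cost to owner: $35.20. OOP to date $5,009.
#4 ($12,859): deductible met; 20% of $12,859 = $2,571.80. OOP would hit $7,580.80 > $6,100, so the cap limits the owner to $6,100 − $5,009 = $1,091.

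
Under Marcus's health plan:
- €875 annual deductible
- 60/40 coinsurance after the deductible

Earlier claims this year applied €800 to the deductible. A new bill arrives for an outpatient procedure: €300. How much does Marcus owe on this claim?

€165

Remaining deductible: €875 − €800 = €75.
That leaves €300 − €75 = €225 for coinsurance.
Coinsurance: €225 × 40% = €90.
Patient responsibility: €75 + €90 = €165.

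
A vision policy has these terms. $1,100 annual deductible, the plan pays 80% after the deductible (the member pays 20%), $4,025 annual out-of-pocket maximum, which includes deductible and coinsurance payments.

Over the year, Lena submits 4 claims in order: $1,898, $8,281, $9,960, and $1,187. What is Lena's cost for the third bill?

$1,109.20

Claim 1 — $1,898: deductible takes $1,100, $798 remains; member's 20% is $159.60. Member owes $1,259.60 (running OOP $1,259.60).
Claim 2 — $8,281: deductible met; 20% of $8,281 = $1,656.20. Member pays $1,656.20; OOP now $2,915.80.
Claim 3 — $9,960: deductible met; 20% of $9,960 = $1,992. Adding that to $2,915.80 gives $4,907.80, past the $4,025 cap; member pays only $4,025 − $2,915.80 = $1,109.20.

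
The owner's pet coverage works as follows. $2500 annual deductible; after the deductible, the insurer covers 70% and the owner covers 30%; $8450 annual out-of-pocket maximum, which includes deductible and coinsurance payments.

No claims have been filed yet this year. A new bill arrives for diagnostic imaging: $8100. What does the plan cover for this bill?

$3920

The full $2500 deductible is still open; $2500 of this bill applies to it.
The remaining $5600 (= $8100 − $2500) moves to coinsurance.
Coinsurance: $5600 × 30% = $1680.
So the owner owes $2500 + $1680 = $4180 before any cap.
Total out-of-pocket so far would be $0 + $4180 = $4180, below the $8450 cap — no reduction.
Insurer pays the balance: $8100 − $4180 = $3920.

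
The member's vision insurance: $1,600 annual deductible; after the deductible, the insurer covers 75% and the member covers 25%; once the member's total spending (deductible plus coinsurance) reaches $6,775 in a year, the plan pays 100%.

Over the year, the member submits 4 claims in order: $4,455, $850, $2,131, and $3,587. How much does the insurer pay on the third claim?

$1,598.25

Bill 1, $4,455: $1,600 finishes the deductible; $2,855 goes to coinsurance; member's 25% is $713.75. Member owes $2,313.75 (running OOP $2,313.75). Plan pays $4,455 − $2,313.75 = $2,141.25.
Bill 2, $850: 25% coinsurance on $850 = $212.50. Member owes $212.50 (running OOP $2,526.25). Insurer: $850 − $212.50 = $637.50.
Bill 3, $2,131: deductible met; 25% of $2,131 = $532.75. Member owes $532.75 (running OOP $3,059). Insurer: $2,131 − $532.75 = $1,598.25.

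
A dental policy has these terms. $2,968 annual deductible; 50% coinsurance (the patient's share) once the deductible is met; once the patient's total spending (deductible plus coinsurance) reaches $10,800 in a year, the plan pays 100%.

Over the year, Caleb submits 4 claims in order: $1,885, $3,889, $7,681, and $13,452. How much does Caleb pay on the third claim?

$3,840.50

Claim 1 ($1,885): all of it applies to the deductible. Patient pays $1,885; OOP now $1,885.
Claim 2 ($3,889): deductible takes $1,083, $2,806 remains; 50% of $2,806 = $1,403. Cost to patient: $2,486. OOP to date $4,371.
Claim 3 ($7,681): deductible already satisfied, so patient's share is 50% × $7,681 = $3,840.50. Patient owes $3,840.50 (running OOP $8,211.50).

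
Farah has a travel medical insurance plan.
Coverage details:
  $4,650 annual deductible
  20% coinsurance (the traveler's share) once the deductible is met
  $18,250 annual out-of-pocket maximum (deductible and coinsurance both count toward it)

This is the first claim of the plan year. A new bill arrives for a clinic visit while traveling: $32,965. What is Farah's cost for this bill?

$10,313

The full $4,650 deductible is still open; $4,650 of this bill applies to it.
The remaining $28,315 (= $32,965 − $4,650) moves to coinsurance.
20% of $28,315 = $5,663 falls to the traveler.
So the traveler owes $4,650 + $5,663 = $10,313 before any cap.
Cumulative spending $0 + $10,313 = $10,313 stays under the $18,250 maximum.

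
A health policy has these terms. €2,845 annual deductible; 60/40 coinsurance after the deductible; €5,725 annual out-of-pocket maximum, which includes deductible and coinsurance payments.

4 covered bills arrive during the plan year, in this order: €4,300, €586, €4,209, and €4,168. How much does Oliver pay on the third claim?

Bill 1, €4,300: deductible takes €2,845, €1,455 remains; 40% of €1,455 = €582. Cost to patient: €3,427. OOP to date €3,427.
Bill 2, €586: 40% coinsurance on €586 = €234.40. Cost to patient: €234.40. OOP to date €3,661.40.
Bill 3, €4,209: 40% coinsurance on €4,209 = €1,683.60. Patient owes €1,683.60 (running OOP €5,345).

€1,683.60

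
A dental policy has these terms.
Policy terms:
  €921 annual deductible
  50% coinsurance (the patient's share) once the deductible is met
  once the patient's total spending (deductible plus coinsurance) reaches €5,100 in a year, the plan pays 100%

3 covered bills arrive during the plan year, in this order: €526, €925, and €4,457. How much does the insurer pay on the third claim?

€2,228.50

Claim 1 (€526): all of it applies to the deductible. Patient pays €526; OOP now €526. Insurer: €526 − €526 = €0.
Claim 2 (€925): €395 to deductible, leaving €530; 50% of €530 = €265. Patient owes €660 (running OOP €1,186). Insurer: €925 − €660 = €265.
Claim 3 (€4,457): deductible met; 50% of €4,457 = €2,228.50. Cost to patient: €2,228.50. OOP to date €3,414.50. Plan pays €4,457 − €2,228.50 = €2,228.50.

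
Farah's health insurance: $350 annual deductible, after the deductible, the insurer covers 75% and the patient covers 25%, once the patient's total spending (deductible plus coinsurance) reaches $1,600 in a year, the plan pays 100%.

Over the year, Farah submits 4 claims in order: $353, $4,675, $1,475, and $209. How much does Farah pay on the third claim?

$80.50

Bill 1, $353: $350 finishes the deductible; $3 goes to coinsurance; patient's 25% is $0.75. Cost to patient: $350.75. OOP to date $350.75.
Bill 2, $4,675: deductible already satisfied, so patient's share is 25% × $4,675 = $1,168.75. Patient owes $1,168.75 (running OOP $1,519.50).
Bill 3, $1,475: deductible met; 25% of $1,475 = $368.75. That would push OOP to $1,888.25, over the $1,600 cap, so patient pays $1,600 − $1,519.50 = $80.50.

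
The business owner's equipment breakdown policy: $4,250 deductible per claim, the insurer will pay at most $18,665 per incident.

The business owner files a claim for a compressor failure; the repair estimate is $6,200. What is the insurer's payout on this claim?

Subtract the deductible: $6,200 − $4,250 = $1,950.
$1,950 ≤ $18,665, so the limit doesn't bind; insurer pays $1,950.

$1,950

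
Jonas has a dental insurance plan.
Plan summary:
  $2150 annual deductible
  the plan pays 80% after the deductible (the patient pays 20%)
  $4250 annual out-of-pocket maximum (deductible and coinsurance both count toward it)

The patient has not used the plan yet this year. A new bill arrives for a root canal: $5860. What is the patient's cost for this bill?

$2892

Nothing has been paid toward the $2150 deductible, so the first $2150 of this charge is applied there.
After the $2150 deductible portion, $5860 − $2150 = $3710 is subject to coinsurance.
Coinsurance: $3710 × 20% = $742.
So the patient owes $2150 + $742 = $2892 before any cap.
Total out-of-pocket so far would be $0 + $2892 = $2892, below the $4250 cap — no reduction.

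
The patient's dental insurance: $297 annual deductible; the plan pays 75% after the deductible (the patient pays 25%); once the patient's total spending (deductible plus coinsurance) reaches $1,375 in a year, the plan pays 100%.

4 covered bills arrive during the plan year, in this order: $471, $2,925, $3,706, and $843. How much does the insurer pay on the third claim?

Claim 1 ($471): $297 to deductible, leaving $174; 25% of $174 = $43.50. Patient pays $340.50; OOP now $340.50. Plan pays $471 − $340.50 = $130.50.
Claim 2 ($2,925): deductible met; 25% of $2,925 = $731.25. Patient pays $731.25; OOP now $1,071.75. Plan pays $2,925 − $731.25 = $2,193.75.
Claim 3 ($3,706): deductible already satisfied, so patient's share is 25% × $3,706 = $926.50. OOP would hit $1,998.25 > $1,375, so the cap limits the patient to $1,375 − $1,071.75 = $303.25. Insurer: $3,706 − $303.25 = $3,402.75.

$3,402.75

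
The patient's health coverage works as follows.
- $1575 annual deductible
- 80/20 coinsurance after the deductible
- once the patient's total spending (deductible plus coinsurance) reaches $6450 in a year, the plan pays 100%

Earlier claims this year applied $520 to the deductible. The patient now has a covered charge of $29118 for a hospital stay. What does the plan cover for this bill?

Deductible still to meet: $1575 − $520 = $1055.
After the $1055 deductible portion, $29118 − $1055 = $28063 is subject to coinsurance.
Patient's 20% share of $28063 is $5612.60.
That puts the patient's cost at $1055 + $5612.60 = $6667.60 before any cap.
That would bring total out-of-pocket to $7187.60, past the $6450 cap. The patient is capped at $6450 − $520 = $5930 on this claim.
The plan picks up $29118 − $5930 = $23188.

$23188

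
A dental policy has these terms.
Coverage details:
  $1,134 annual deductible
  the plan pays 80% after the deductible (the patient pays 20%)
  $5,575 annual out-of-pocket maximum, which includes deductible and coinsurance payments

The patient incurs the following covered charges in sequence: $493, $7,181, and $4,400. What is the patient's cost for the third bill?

$880

#1 ($493): entire amount goes to the deductible. Patient owes $493 (running OOP $493).
#2 ($7,181): deductible takes $641, $6,540 remains; 20% of $6,540 = $1,308. Patient pays $1,949; OOP now $2,442.
#3 ($4,400): 20% coinsurance on $4,400 = $880. Patient owes $880 (running OOP $3,322).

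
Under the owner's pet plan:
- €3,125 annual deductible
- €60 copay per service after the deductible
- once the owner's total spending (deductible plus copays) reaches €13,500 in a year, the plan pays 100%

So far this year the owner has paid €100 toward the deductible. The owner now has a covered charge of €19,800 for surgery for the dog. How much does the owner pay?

€3,085

Remaining deductible: €3,125 − €100 = €3,025.
The remaining €16,775 (= €19,800 − €3,025) moves to the copay.
Copay on this service: €60.
So the owner owes €3,025 + €60 = €3,085 before any cap.
Year-to-date out-of-pocket becomes €100 + €3,085 = €3,185, still under the €13,500 maximum, so no cap applies.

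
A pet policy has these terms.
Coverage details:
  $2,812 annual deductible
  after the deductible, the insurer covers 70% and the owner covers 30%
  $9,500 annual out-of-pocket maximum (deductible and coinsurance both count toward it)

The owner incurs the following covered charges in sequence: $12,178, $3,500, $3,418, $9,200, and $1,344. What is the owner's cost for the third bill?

Claim 1 — $12,178: $2,812 finishes the deductible; $9,366 goes to coinsurance; owner's 30% is $2,809.80. Cost to owner: $5,621.80. OOP to date $5,621.80.
Claim 2 — $3,500: 30% coinsurance on $3,500 = $1,050. Owner owes $1,050 (running OOP $6,671.80).
Claim 3 — $3,418: deductible already satisfied, so owner's share is 30% × $3,418 = $1,025.40. Owner pays $1,025.40; OOP now $7,697.20.

$1,025.40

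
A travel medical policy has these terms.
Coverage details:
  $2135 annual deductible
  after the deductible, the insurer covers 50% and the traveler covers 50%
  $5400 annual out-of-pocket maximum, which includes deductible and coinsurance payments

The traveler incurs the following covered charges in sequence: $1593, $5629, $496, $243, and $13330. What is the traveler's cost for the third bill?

Claim 1 — $1593: all of it applies to the deductible. Cost to traveler: $1593. OOP to date $1593.
Claim 2 — $5629: $542 to deductible, leaving $5087; traveler's 50% is $2543.50. Cost to traveler: $3085.50. OOP to date $4678.50.
Claim 3 — $496: deductible met; 50% of $496 = $248. Cost to traveler: $248. OOP to date $4926.50.

$248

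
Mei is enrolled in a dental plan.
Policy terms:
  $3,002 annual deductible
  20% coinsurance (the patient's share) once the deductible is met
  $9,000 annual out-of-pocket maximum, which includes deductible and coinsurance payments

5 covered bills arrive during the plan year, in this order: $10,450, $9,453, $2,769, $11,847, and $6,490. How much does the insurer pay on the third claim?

$2,215.20

Bill 1, $10,450: $3,002 to deductible, leaving $7,448; 20% of $7,448 = $1,489.60. Patient pays $4,491.60; OOP now $4,491.60. Plan pays $10,450 − $4,491.60 = $5,958.40.
Bill 2, $9,453: 20% coinsurance on $9,453 = $1,890.60. Cost to patient: $1,890.60. OOP to date $6,382.20. Insurer: $9,453 − $1,890.60 = $7,562.40.
Bill 3, $2,769: 20% coinsurance on $2,769 = $553.80. Cost to patient: $553.80. OOP to date $6,936. Plan pays $2,769 − $553.80 = $2,215.20.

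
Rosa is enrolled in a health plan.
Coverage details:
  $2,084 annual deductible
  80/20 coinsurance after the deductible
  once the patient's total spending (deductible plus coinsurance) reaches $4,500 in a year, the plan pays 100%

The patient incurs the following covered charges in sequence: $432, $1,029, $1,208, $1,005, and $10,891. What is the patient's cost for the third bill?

Claim 1 ($432): entire amount goes to the deductible. Patient owes $432 (running OOP $432).
Claim 2 ($1,029): all of it applies to the deductible. Patient owes $1,029 (running OOP $1,461).
Claim 3 ($1,208): deductible takes $623, $585 remains; patient's 20% is $117. Patient pays $740; OOP now $2,201.

$740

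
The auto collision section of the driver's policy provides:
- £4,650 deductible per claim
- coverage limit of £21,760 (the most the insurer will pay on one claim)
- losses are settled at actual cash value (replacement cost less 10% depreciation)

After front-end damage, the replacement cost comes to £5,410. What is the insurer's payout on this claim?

£219

Depreciate 10%: the covered value is £5,410 × 0.9 = £4,869.
After the deductible, £4,869 − £4,650 = £219 remains.
£219 ≤ £21,760, so the limit doesn't bind; insurer pays £219.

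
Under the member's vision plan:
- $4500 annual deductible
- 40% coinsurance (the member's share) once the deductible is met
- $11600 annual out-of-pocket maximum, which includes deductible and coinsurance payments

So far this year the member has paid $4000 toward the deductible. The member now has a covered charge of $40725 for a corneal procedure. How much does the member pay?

$7600

$4000 of the $4500 deductible is already met, leaving $500.
That leaves $40725 − $500 = $40225 for coinsurance.
40% of $40225 = $16090 falls to the member.
Member responsibility before any cap: $500 + $16090 = $16590.
Adding $16590 to the $4000 already spent would give $20590, which exceeds the $11600 cap; the member pays just $11600 − $4000 = $7600.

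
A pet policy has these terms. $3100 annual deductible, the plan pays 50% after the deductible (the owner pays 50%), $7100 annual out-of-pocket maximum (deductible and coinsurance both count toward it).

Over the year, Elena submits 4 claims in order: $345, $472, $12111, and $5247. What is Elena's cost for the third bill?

Claim 1 ($345): fully absorbed by the deductible. Cost to owner: $345. OOP to date $345.
Claim 2 ($472): fully absorbed by the deductible. Owner pays $472; OOP now $817.
Claim 3 ($12111): $2283 finishes the deductible; $9828 goes to coinsurance; owner's 50% is $4914. Deductible plus coinsurance: $2283 + $4914 = $7197. That would push OOP to $8014, over the $7100 cap, so owner pays $7100 − $817 = $6283.

$6283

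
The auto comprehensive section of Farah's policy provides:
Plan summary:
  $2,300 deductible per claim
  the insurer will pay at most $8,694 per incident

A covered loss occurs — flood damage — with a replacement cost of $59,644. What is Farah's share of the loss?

Subtract the deductible: $59,644 − $2,300 = $57,344.
The $8,694 per-incident cap binds; insurer pays $8,694.
Policyholder's share is the uncovered remainder: $59,644 − $8,694 = $50,950.

$50,950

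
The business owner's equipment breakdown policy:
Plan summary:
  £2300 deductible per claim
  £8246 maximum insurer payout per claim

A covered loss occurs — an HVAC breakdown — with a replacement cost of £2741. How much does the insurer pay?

Subtract the deductible: £2741 − £2300 = £441.
£441 is within the £8246 limit, so the insurer pays £441.

£441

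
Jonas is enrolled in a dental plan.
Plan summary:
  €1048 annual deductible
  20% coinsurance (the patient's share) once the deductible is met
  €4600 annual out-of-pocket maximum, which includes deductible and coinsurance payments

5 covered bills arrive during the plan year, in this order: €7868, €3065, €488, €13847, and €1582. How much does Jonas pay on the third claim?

€97.60

Claim 1 — €7868: deductible takes €1048, €6820 remains; 20% of €6820 = €1364. Patient pays €2412; OOP now €2412.
Claim 2 — €3065: deductible already satisfied, so patient's share is 20% × €3065 = €613. Patient pays €613; OOP now €3025.
Claim 3 — €488: deductible met; 20% of €488 = €97.60. Patient pays €97.60; OOP now €3122.60.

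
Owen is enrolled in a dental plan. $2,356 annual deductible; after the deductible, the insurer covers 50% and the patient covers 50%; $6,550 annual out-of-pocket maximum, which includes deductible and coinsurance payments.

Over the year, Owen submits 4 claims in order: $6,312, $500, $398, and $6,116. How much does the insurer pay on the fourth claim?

Claim 1 — $6,312: deductible takes $2,356, $3,956 remains; 50% of $3,956 = $1,978. Patient owes $4,334 (running OOP $4,334). Insurer: $6,312 − $4,334 = $1,978.
Claim 2 — $500: deductible already satisfied, so patient's share is 50% × $500 = $250. Patient owes $250 (running OOP $4,584). Insurer: $500 − $250 = $250.
Claim 3 — $398: 50% coinsurance on $398 = $199. Patient pays $199; OOP now $4,783. Plan pays $398 − $199 = $199.
Claim 4 — $6,116: deductible already satisfied, so patient's share is 50% × $6,116 = $3,058. OOP would hit $7,841 > $6,550, so the cap limits the patient to $6,550 − $4,783 = $1,767. Plan pays $6,116 − $1,767 = $4,349.

$4,349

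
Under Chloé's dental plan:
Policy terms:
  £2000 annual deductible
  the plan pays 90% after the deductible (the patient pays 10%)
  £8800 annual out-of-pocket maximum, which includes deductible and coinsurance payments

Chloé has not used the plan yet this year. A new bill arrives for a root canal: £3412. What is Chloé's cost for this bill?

£2141.20

Deductible not yet touched, so the first £2000 of the bill goes to the deductible.
That leaves £3412 − £2000 = £1412 for coinsurance.
Coinsurance: £1412 × 10% = £141.20.
That puts the patient's cost at £2000 + £141.20 = £2141.20 before any cap.
Cumulative spending £0 + £2141.20 = £2141.20 stays under the £8800 maximum.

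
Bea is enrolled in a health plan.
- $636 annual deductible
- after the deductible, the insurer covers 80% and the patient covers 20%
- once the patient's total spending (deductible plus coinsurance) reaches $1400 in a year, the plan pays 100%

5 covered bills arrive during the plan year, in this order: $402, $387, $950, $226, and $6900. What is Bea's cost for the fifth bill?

$498.20

#1 ($402): fully absorbed by the deductible. Patient owes $402 (running OOP $402).
#2 ($387): $234 to deductible, leaving $153; coinsurance $153 × 20% = $30.60. Cost to patient: $264.60. OOP to date $666.60.
#3 ($950): deductible met; 20% of $950 = $190. Patient pays $190; OOP now $856.60.
#4 ($226): deductible already satisfied, so patient's share is 20% × $226 = $45.20. Patient owes $45.20 (running OOP $901.80).
#5 ($6900): deductible already satisfied, so patient's share is 20% × $6900 = $1380. OOP would hit $2281.80 > $1400, so the cap limits the patient to $1400 − $901.80 = $498.20.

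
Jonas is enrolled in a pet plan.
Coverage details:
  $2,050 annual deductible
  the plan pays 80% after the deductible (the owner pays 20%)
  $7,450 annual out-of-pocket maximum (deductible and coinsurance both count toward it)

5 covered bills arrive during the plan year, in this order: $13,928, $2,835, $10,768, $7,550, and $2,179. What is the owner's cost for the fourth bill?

#1 ($13,928): $2,050 to deductible, leaving $11,878; 20% of $11,878 = $2,375.60. Cost to owner: $4,425.60. OOP to date $4,425.60.
#2 ($2,835): deductible met; 20% of $2,835 = $567. Cost to owner: $567. OOP to date $4,992.60.
#3 ($10,768): deductible already satisfied, so owner's share is 20% × $10,768 = $2,153.60. Owner owes $2,153.60 (running OOP $7,146.20).
#4 ($7,550): deductible met; 20% of $7,550 = $1,510. That would push OOP to $8,656.20, over the $7,450 cap, so owner pays $7,450 − $7,146.20 = $303.80.

$303.80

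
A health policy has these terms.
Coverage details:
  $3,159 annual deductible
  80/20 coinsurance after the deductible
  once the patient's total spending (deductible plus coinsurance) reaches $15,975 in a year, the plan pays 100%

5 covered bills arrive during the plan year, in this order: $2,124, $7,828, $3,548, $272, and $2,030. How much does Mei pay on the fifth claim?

$406

Claim 1 ($2,124): entire amount goes to the deductible. Patient pays $2,124; OOP now $2,124.
Claim 2 ($7,828): $1,035 finishes the deductible; $6,793 goes to coinsurance; coinsurance $6,793 × 20% = $1,358.60. Cost to patient: $2,393.60. OOP to date $4,517.60.
Claim 3 ($3,548): deductible met; 20% of $3,548 = $709.60. Cost to patient: $709.60. OOP to date $5,227.20.
Claim 4 ($272): deductible met; 20% of $272 = $54.40. Patient owes $54.40 (running OOP $5,281.60).
Claim 5 ($2,030): deductible already satisfied, so patient's share is 20% × $2,030 = $406. Cost to patient: $406. OOP to date $5,687.60.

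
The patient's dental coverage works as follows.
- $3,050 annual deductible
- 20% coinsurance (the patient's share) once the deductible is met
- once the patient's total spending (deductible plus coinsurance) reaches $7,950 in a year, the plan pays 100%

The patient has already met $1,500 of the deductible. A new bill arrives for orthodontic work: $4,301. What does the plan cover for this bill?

$2,200.80

Remaining deductible: $3,050 − $1,500 = $1,550.
After the $1,550 deductible portion, $4,301 − $1,550 = $2,751 is subject to coinsurance.
Patient's 20% share of $2,751 is $550.20.
Patient responsibility before any cap: $1,550 + $550.20 = $2,100.20.
Total out-of-pocket so far would be $1,500 + $2,100.20 = $3,600.20, below the $7,950 cap — no reduction.
Insurer pays the balance: $4,301 − $2,100.20 = $2,200.80.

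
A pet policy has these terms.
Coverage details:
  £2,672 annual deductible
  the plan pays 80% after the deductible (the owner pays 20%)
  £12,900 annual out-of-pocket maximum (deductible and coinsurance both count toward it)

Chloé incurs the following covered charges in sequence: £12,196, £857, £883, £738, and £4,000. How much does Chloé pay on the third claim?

£176.60

#1 (£12,196): deductible takes £2,672, £9,524 remains; 20% of £9,524 = £1,904.80. Owner pays £4,576.80; OOP now £4,576.80.
#2 (£857): deductible met; 20% of £857 = £171.40. Cost to owner: £171.40. OOP to date £4,748.20.
#3 (£883): 20% coinsurance on £883 = £176.60. Owner owes £176.60 (running OOP £4,924.80).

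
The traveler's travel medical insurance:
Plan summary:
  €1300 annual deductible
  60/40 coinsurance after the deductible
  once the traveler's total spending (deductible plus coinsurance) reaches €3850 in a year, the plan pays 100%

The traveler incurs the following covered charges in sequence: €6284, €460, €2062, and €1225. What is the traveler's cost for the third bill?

€372.40

#1 (€6284): €1300 finishes the deductible; €4984 goes to coinsurance; traveler's 40% is €1993.60. Traveler pays €3293.60; OOP now €3293.60.
#2 (€460): 40% coinsurance on €460 = €184. Cost to traveler: €184. OOP to date €3477.60.
#3 (€2062): deductible already satisfied, so traveler's share is 40% × €2062 = €824.80. Adding that to €3477.60 gives €4302.40, past the €3850 cap; traveler pays only €3850 − €3477.60 = €372.40.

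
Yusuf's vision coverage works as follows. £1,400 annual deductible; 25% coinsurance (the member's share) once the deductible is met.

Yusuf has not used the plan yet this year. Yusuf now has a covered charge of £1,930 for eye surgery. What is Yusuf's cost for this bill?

£1,532.50

The full £1,400 deductible is still open; £1,400 of this bill applies to it.
After the £1,400 deductible portion, £1,930 − £1,400 = £530 is subject to coinsurance.
Member's 25% share of £530 is £132.50.
Member responsibility: £1,400 + £132.50 = £1,532.50.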